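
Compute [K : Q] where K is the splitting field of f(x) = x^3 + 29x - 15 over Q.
[K : Q] = 6

By the rational root test, any rational root of the monic integer polynomial f(x) = x^3 + 29x - 15 must be an integer dividing the constant term -15, i.e. one of ±{1, 3, 5, 15}. Evaluating: f(1) = 15, f(-1) = -45, f(3) = 99, f(-3) = -129, f(5) = 255, f(-5) = -285, f(15) = 3795, f(-15) = -3825; none is 0, so f has no rational root and is therefore irreducible over Q (a cubic with no linear factor over a field is irreducible). For an irreducible cubic, the Galois group is A_3 or S_3 according as the discriminant disc(f) = -4a^3 - 27b^2 = -4·(29)^3 - 27·(-15)^2 = -103631 is or is not a square in Q. Here disc(f) = -103631 is not a perfect square in Q, so the Galois group of f over Q is not contained in A_3 and must be all of S_3. The splitting field has degree |S_3| = 6 over Q, so [K : Q] = 6.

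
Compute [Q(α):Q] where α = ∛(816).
[Q(α):Q] = 3

The minimal polynomial of α is x^3 - 816, irreducible over Q since 816 is not a perfect cube (so x^3 - 816 has no rational root). Hence [Q(α):Q] = deg(m_α) = 3.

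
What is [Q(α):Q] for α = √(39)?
[Q(α):Q] = 2

[Q(α):Q] equals the degree of the minimal polynomial of α. Here α^2 = 39 and x^2 - 39 is irreducible (d = 39 is squarefree, ≠ 1, hence not a square), so deg(m_α) = 2. Thus [Q(α):Q] = 2.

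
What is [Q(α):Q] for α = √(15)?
[Q(α):Q] = 2

[Q(α):Q] equals the degree of the minimal polynomial of α. Here α^2 = 15 and x^2 - 15 is irreducible (d = 15 is squarefree, ≠ 1, hence not a square), so deg(m_α) = 2. Thus [Q(α):Q] = 2.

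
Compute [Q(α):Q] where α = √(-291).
[Q(α):Q] = 2

[Q(α):Q] equals the degree of the minimal polynomial of α. Here α^2 = -291 and x^2 + 291 is irreducible (d = -291 is squarefree, ≠ 1, hence not a square), so deg(m_α) = 2. Thus [Q(α):Q] = 2.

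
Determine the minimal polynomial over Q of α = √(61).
m_α(x) = x^2 - 61

α satisfies α^2 - 61 = 0, so x^2 - 61 annihilates α. Since d = 61 is squarefree and ≠ 1, it is not a perfect square in Q, so x^2 - 61 has no rational root and is therefore irreducible over Q (a degree-2 polynomial over a field is irreducible iff it has no root). Hence m_α(x) = x^2 - 61.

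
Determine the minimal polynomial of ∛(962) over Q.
m_α(x) = x^3 - 962

α satisfies α^3 = 962, so x^3 - 962 annihilates α. By the rational root test, a rational root p/q (in lowest terms) of x^3 - 962 would satisfy p^3 = 962 q^3, forcing q = 1 and p^3 = 962; but 962 is not a perfect cube, contradiction. A monic cubic over Q with no rational root is irreducible (any nontrivial factorization would include a linear factor). Hence x^3 - 962 is the minimal polynomial of α, and in particular [Q(α):Q] = 3.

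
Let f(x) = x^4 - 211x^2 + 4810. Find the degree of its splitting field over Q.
[K : Q] = 4

Solving the quadratic in x^2: x^2 = (211 ± √(211^2 - 4·4810))/2 = (211 ± √25281)/2 = (211 ± 159)/2, giving x^2 = 185 or x^2 = 26. So f(x) = (x^2 - 185)(x^2 - 26) and the roots of f are ±√185, ±√26. Hence the splitting field is K = Q(√185, √26). Since 185 and 26 are distinct squarefree integers > 1, their product 4810 is not a perfect square, so √26 ∉ Q(√185). By the tower law [K:Q] = [Q(√185,√26):Q(√185)] · [Q(√185):Q] = 2 · 2 = 4.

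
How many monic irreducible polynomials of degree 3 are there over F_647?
There are 90279792 monic irreducible polynomials of degree 3 over F_647

Each element of F_{647^3} that lies in no proper subfield is a root of exactly one monic irreducible of degree 3 over F_647, and each such polynomial has 3 distinct roots in F_{647^3}. By Möbius inversion the count is N_647(3) = (1/3) Σ_{d|3} μ(3/d) · 647^d = (1/3)(μ(3)·647^1 + μ(1)·647^3) = 270839376/3 = 90279792.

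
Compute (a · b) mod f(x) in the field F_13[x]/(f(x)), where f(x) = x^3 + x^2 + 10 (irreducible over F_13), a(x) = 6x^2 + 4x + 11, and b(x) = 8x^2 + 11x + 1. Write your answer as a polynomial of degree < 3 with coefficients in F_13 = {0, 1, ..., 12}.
a · b ≡ 10x^2 + 9x + 5 (mod f(x))

Multiply in F_13[x]: a(x)·b(x) = (6x^2 + 4x + 11)·(8x^2 + 11x + 1) = 9x^4 + 7x^3 + 8x^2 + 8x + 11. This has degree ≥ 3, so divide by f(x) over F_13: 9x^4 + 7x^3 + 8x^2 + 8x + 11 = (9x + 11)·(x^3 + x^2 + 10) + (10x^2 + 9x + 5). Hence a·b ≡ 10x^2 + 9x + 5 (mod f). (F_13[x]/(f) is a field with 13^3 = 2197 elements since f is irreducible of degree 3.)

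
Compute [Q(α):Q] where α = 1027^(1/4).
[Q(α):Q] = 4

α is a root of x^4 - 1027. By Eisenstein's criterion at the prime p = 13 (which divides the constant term 1027 but p^2 = 169 does not, since 1027 is squarefree), x^4 - 1027 is irreducible over Q. Hence [Q(α):Q] = 4.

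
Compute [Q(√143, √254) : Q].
[Q(√143, √254) : Q] = 4

[Q(√143):Q] = 2 (min poly x^2 - 143, irreducible since 143 is squarefree > 1). For the top step, suppose √254 ∈ Q(√143), say √254 = c + d√143 with c, d ∈ Q. Squaring: 254 = c^2 + 143d^2 + 2cd√143. Since √143 ∉ Q this forces 2cd = 0. If d = 0 then √254 = c ∈ Q, contradicting 254 squarefree > 1. If c = 0 then 254 = 143d^2, so 143·254 = (143d)^2 is a perfect square in Q — but 143·254 = 36322 is not a perfect square (since 143 and 254 are distinct squarefree integers). Contradiction. Hence √254 ∉ Q(√143), so x^2 - 254 stays irreducible over Q(√143) and [Q(√143, √254) : Q(√143)] = 2. By the tower law, [Q(√143, √254) : Q] = 2 · 2 = 4.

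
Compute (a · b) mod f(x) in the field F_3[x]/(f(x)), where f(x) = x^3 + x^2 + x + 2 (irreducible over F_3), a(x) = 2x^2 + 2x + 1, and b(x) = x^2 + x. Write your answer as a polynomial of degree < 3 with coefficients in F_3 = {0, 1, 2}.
a · b ≡ 2x^2 + x + 2 (mod f(x))

Multiply in F_3[x]: a(x)·b(x) = (2x^2 + 2x + 1)·(x^2 + x) = 2x^4 + x^3 + x. This has degree ≥ 3, so divide by f(x) over F_3: 2x^4 + x^3 + x = (2x + 2)·(x^3 + x^2 + x + 2) + (2x^2 + x + 2). Hence a·b ≡ 2x^2 + x + 2 (mod f). (F_3[x]/(f) is a field with 3^3 = 27 elements since f is irreducible of degree 3.)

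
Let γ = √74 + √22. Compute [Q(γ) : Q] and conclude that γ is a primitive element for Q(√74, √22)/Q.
[Q(γ) : Q] = 4 (equivalently, Q(γ) = Q(√74, √22))

Obviously Q(γ) ⊆ Q(√74, √22), and [Q(√74, √22):Q] = 4 (since 74, 22 are distinct squarefree integers > 1 with 1628 not a perfect square). To show equality we compute the minimal polynomial of γ. From γ = √74 + √22: γ^2 = 74 + 2√(1628) + 22 = 96 + 2√(1628), so γ^2 - 96 = 2√(1628); squaring, (γ^2 - 96)^2 = 4·1628, i.e. γ^4 - 192γ^2 + 9216 - 6512 = 0, i.e. γ^4 - 192γ^2 + 2704 = 0. So γ is a root of x^4 - 192x^2 + 2704. This polynomial is irreducible over Q: it has no rational root (each ±√74 ± √22 is irrational), and any factorization into two quadratics over Q would force √(1628) ∈ Q (pairing opposite roots) or √74, √22 ∈ Q (other pairings), all impossible. Hence [Q(γ):Q] = 4 = [Q(√74, √22):Q], so Q(γ) = Q(√74, √22).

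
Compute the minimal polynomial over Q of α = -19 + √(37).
m_α(x) = x^2 + 38x + 324

From α + 19 = √(37), squaring gives (α + 19)^2 = 37, i.e. α^2 + 38α + 361 = 37, so α^2 + 38α + 324 = 0. The discriminant of x^2 + 38x + 324 is (38)^2 - 4·(324) = 1444 - 1296 = 148, and 4·(37) is not a perfect square in Q since 37 is squarefree and ≠ 1. Hence x^2 + 38x + 324 is irreducible over Q and is the minimal polynomial of α.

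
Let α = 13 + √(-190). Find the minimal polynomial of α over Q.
m_α(x) = x^2 - 26x + 359

From α - 13 = √(-190), squaring gives (α - 13)^2 = -190, i.e. α^2 - 26α + 169 = -190, so α^2 - 26α + 359 = 0. The discriminant of x^2 - 26x + 359 is (-26)^2 - 4·(359) = 676 - 1436 = -760, and 4·(-190) is not a perfect square in Q since -190 is squarefree and ≠ 1. Hence x^2 - 26x + 359 is irreducible over Q and is the minimal polynomial of α.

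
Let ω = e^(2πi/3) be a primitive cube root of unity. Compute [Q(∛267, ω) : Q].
[Q(∛267, ω) : Q] = 6

[Q(∛267):Q] = 3 (min poly x^3 - 267, irreducible since 267 is not a perfect cube). [Q(ω):Q] = 2 (min poly x^2 + x + 1). Since Q(∛267) ⊂ R and ω ∉ R, we have ω ∉ Q(∛267), so x^2 + x + 1 remains irreducible over Q(∛267) and [Q(∛267, ω) : Q(∛267)] = 2. By the tower law, [Q(∛267, ω) : Q] = 3 · 2 = 6. (In fact Q(∛267, ω) is the splitting field of x^3 - 267 over Q.)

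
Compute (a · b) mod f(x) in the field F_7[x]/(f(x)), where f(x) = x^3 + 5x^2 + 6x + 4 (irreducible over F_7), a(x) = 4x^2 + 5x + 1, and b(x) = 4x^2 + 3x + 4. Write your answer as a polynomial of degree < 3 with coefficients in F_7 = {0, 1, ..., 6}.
a · b ≡ 4x^2 + 2x (mod f(x))

Multiply in F_7[x]: a(x)·b(x) = (4x^2 + 5x + 1)·(4x^2 + 3x + 4) = 2x^4 + 4x^3 + 2x + 4. This has degree ≥ 3, so divide by f(x) over F_7: 2x^4 + 4x^3 + 2x + 4 = (2x + 1)·(x^3 + 5x^2 + 6x + 4) + (4x^2 + 2x). Hence a·b ≡ 4x^2 + 2x (mod f). (F_7[x]/(f) is a field with 7^3 = 343 elements since f is irreducible of degree 3.)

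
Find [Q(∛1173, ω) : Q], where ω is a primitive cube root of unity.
[Q(∛1173, ω) : Q] = 6

[Q(∛1173):Q] = 3 (min poly x^3 - 1173, irreducible since 1173 is not a perfect cube). [Q(ω):Q] = 2 (min poly x^2 + x + 1). Since Q(∛1173) ⊂ R and ω ∉ R, we have ω ∉ Q(∛1173), so x^2 + x + 1 remains irreducible over Q(∛1173) and [Q(∛1173, ω) : Q(∛1173)] = 2. By the tower law, [Q(∛1173, ω) : Q] = 3 · 2 = 6. (In fact Q(∛1173, ω) is the splitting field of x^3 - 1173 over Q.)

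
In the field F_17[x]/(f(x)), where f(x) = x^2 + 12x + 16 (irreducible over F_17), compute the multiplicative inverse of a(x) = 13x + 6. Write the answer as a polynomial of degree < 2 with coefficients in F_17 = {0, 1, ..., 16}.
a(x)^(-1) ≡ 2x + 10 (mod f(x))

Since f is irreducible over F_17, F_17[x]/(f) is a field and a(x) ≠ 0 has an inverse. Apply the extended Euclidean algorithm to f(x) and a(x) in F_17[x]: f(x) = (4x + 3)·a(x) + (15). The last nonzero remainder is the constant 15 = gcd(f, a) in F_17. Back-substituting through the division chain expresses 15 = s(x)·a(x) + t(x)·f(x) with s(x) ≡ 13x + 14 (mod f), so (13x + 14)·a(x) ≡ 15 (mod f). Multiplying by 15^(-1) ≡ 8 in F_17 gives a(x)^(-1) ≡ 8·(13x + 14) ≡ 2x + 10 (mod f). Check: (13x + 6)·(2x + 10) = 9x^2 + 6x + 9 ≡ 1 (mod x^2 + 12x + 16).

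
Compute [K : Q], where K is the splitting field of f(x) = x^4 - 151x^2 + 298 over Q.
[K : Q] = 4

Solving the quadratic in x^2: x^2 = (151 ± √(151^2 - 4·298))/2 = (151 ± √21609)/2 = (151 ± 147)/2, giving x^2 = 2 or x^2 = 149. So f(x) = (x^2 - 2)(x^2 - 149) and the roots of f are ±√2, ±√149. Hence the splitting field is K = Q(√2, √149). Since 2 and 149 are distinct squarefree integers > 1, their product 298 is not a perfect square, so √149 ∉ Q(√2). By the tower law [K:Q] = [Q(√2,√149):Q(√2)] · [Q(√2):Q] = 2 · 2 = 4.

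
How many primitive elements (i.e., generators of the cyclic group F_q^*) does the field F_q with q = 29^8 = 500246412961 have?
There are φ(500246412960) = 114070118400 primitive elements

F_q^* is cyclic of order q - 1 = 500246412960. A cyclic group of order m has exactly φ(m) generators. Here m = 500246412960 = 2^5 · 3 · 5 · 7 · 421 · 353641, so the number of primitive elements is φ(500246412960) = 114070118400.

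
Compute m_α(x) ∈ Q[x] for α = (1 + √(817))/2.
m_α(x) = x^2 - x - 204

From 2α - 1 = √(817), squaring gives (2α - 1)^2 = 817, i.e. 4α^2 - 4α + 1 = 817, so α^2 - α + (1 - 817)/4 = 0. Since 817 ≡ 1 (mod 4), (1 - 817)/4 = -204 ∈ Z. The polynomial x^2 - x - 204 has discriminant 1 - 4·(-204) = 817, which is not a perfect square in Q (d = 817 is squarefree and ≠ 1), so x^2 - x - 204 is irreducible over Q. It is the minimal polynomial of α.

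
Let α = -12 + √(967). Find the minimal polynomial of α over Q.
m_α(x) = x^2 + 24x - 823

From α + 12 = √(967), squaring gives (α + 12)^2 = 967, i.e. α^2 + 24α + 144 = 967, so α^2 + 24α - 823 = 0. The discriminant of x^2 + 24x - 823 is (24)^2 - 4·(-823) = 576 + 3292 = 3868, and 4·(967) is not a perfect square in Q since 967 is squarefree and ≠ 1. Hence x^2 + 24x - 823 is irreducible over Q and is the minimal polynomial of α.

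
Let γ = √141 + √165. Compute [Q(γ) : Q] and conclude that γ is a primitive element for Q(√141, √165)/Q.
[Q(γ) : Q] = 4 (equivalently, Q(γ) = Q(√141, √165))

Obviously Q(γ) ⊆ Q(√141, √165), and [Q(√141, √165):Q] = 4 (since 141, 165 are distinct squarefree integers > 1 with 23265 not a perfect square). To show equality we compute the minimal polynomial of γ. From γ = √141 + √165: γ^2 = 141 + 2√(23265) + 165 = 306 + 2√(23265), so γ^2 - 306 = 2√(23265); squaring, (γ^2 - 306)^2 = 4·23265, i.e. γ^4 - 612γ^2 + 93636 - 93060 = 0, i.e. γ^4 - 612γ^2 + 576 = 0. So γ is a root of x^4 - 612x^2 + 576. This polynomial is irreducible over Q: it has no rational root (each ±√141 ± √165 is irrational), and any factorization into two quadratics over Q would force √(23265) ∈ Q (pairing opposite roots) or √141, √165 ∈ Q (other pairings), all impossible. Hence [Q(γ):Q] = 4 = [Q(√141, √165):Q], so Q(γ) = Q(√141, √165).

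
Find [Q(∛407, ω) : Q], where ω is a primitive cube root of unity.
[Q(∛407, ω) : Q] = 6

[Q(∛407):Q] = 3 (min poly x^3 - 407, irreducible since 407 is not a perfect cube). [Q(ω):Q] = 2 (min poly x^2 + x + 1). Since Q(∛407) ⊂ R and ω ∉ R, we have ω ∉ Q(∛407), so x^2 + x + 1 remains irreducible over Q(∛407) and [Q(∛407, ω) : Q(∛407)] = 2. By the tower law, [Q(∛407, ω) : Q] = 3 · 2 = 6. (In fact Q(∛407, ω) is the splitting field of x^3 - 407 over Q.)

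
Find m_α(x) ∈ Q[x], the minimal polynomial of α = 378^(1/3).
m_α(x) = x^3 - 378

α satisfies α^3 = 378, so x^3 - 378 annihilates α. By the rational root test, a rational root p/q (in lowest terms) of x^3 - 378 would satisfy p^3 = 378 q^3, forcing q = 1 and p^3 = 378; but 378 is not a perfect cube, contradiction. A monic cubic over Q with no rational root is irreducible (any nontrivial factorization would include a linear factor). Hence x^3 - 378 is the minimal polynomial of α, and in particular [Q(α):Q] = 3.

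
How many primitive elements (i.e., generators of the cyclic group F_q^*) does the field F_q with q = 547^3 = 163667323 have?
There are φ(163667322) = 42830208 primitive elements

F_q^* is cyclic of order q - 1 = 163667322. A cyclic group of order m has exactly φ(m) generators. Here m = 163667322 = 2 · 3^2 · 7 · 13 · 163 · 613, so the number of primitive elements is φ(163667322) = 42830208.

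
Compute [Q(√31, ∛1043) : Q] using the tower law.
[Q(√31, ∛1043) : Q] = 6

Let L = Q(√31, ∛1043). Since Q(√31) ⊂ L and [Q(√31):Q] = 2, the tower law gives 2 | [L:Q]. Likewise Q(∛1043) ⊂ L with [Q(∛1043):Q] = 3 (because 1043 is not a perfect cube), so 3 | [L:Q]. As gcd(2,3) = 1, [L:Q] is divisible by 6. Conversely L is generated over Q by √31 and ∛1043, so [L:Q] ≤ 2·3 = 6. Therefore [Q(√31, ∛1043) : Q] = 6.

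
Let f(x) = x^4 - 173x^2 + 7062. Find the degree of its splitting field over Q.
[K : Q] = 4

Solving the quadratic in x^2: x^2 = (173 ± √(173^2 - 4·7062))/2 = (173 ± √1681)/2 = (173 ± 41)/2, giving x^2 = 66 or x^2 = 107. So f(x) = (x^2 - 66)(x^2 - 107) and the roots of f are ±√66, ±√107. Hence the splitting field is K = Q(√66, √107). Since 66 and 107 are distinct squarefree integers > 1, their product 7062 is not a perfect square, so √107 ∉ Q(√66). By the tower law [K:Q] = [Q(√66,√107):Q(√66)] · [Q(√66):Q] = 2 · 2 = 4.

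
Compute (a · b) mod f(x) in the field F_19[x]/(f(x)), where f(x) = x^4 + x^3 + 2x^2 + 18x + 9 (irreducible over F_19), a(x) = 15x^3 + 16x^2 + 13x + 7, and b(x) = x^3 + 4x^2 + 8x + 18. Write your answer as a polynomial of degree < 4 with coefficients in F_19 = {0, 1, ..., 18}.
a · b ≡ 16x^3 + x^2 + 18x + 8 (mod f(x))

Multiply in F_19[x]: a(x)·b(x) = (15x^3 + 16x^2 + 13x + 7)·(x^3 + 4x^2 + 8x + 18) = 15x^6 + 7x^4 + x^3 + 2x^2 + 5x + 12. This has degree ≥ 4, so divide by f(x) over F_19: 15x^6 + 7x^4 + x^3 + 2x^2 + 5x + 12 = (15x^2 + 4x + 11)·(x^4 + x^3 + 2x^2 + 18x + 9) + (16x^3 + x^2 + 18x + 8). Hence a·b ≡ 16x^3 + x^2 + 18x + 8 (mod f). (F_19[x]/(f) is a field with 19^4 = 130321 elements since f is irreducible of degree 4.)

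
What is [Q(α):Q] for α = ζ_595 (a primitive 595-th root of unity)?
[Q(α):Q] = 384

The minimal polynomial of ζ_595 over Q is the 595-th cyclotomic polynomial Φ_595(x), which is irreducible over Q and has degree φ(595) = 384. Hence [Q(α):Q] = φ(595) = 384.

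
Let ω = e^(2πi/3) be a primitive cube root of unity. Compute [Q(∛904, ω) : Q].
[Q(∛904, ω) : Q] = 6

[Q(∛904):Q] = 3 (min poly x^3 - 904, irreducible since 904 is not a perfect cube). [Q(ω):Q] = 2 (min poly x^2 + x + 1). Since Q(∛904) ⊂ R and ω ∉ R, we have ω ∉ Q(∛904), so x^2 + x + 1 remains irreducible over Q(∛904) and [Q(∛904, ω) : Q(∛904)] = 2. By the tower law, [Q(∛904, ω) : Q] = 3 · 2 = 6. (In fact Q(∛904, ω) is the splitting field of x^3 - 904 over Q.)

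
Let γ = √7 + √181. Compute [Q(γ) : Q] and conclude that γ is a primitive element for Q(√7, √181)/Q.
[Q(γ) : Q] = 4 (equivalently, Q(γ) = Q(√7, √181))

Obviously Q(γ) ⊆ Q(√7, √181), and [Q(√7, √181):Q] = 4 (since 7, 181 are distinct squarefree integers > 1 with 1267 not a perfect square). To show equality we compute the minimal polynomial of γ. From γ = √7 + √181: γ^2 = 7 + 2√(1267) + 181 = 188 + 2√(1267), so γ^2 - 188 = 2√(1267); squaring, (γ^2 - 188)^2 = 4·1267, i.e. γ^4 - 376γ^2 + 35344 - 5068 = 0, i.e. γ^4 - 376γ^2 + 30276 = 0. So γ is a root of x^4 - 376x^2 + 30276. This polynomial is irreducible over Q: it has no rational root (each ±√7 ± √181 is irrational), and any factorization into two quadratics over Q would force √(1267) ∈ Q (pairing opposite roots) or √7, √181 ∈ Q (other pairings), all impossible. Hence [Q(γ):Q] = 4 = [Q(√7, √181):Q], so Q(γ) = Q(√7, √181).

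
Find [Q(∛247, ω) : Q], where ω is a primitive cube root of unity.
[Q(∛247, ω) : Q] = 6

[Q(∛247):Q] = 3 (min poly x^3 - 247, irreducible since 247 is not a perfect cube). [Q(ω):Q] = 2 (min poly x^2 + x + 1). Since Q(∛247) ⊂ R and ω ∉ R, we have ω ∉ Q(∛247), so x^2 + x + 1 remains irreducible over Q(∛247) and [Q(∛247, ω) : Q(∛247)] = 2. By the tower law, [Q(∛247, ω) : Q] = 3 · 2 = 6. (In fact Q(∛247, ω) is the splitting field of x^3 - 247 over Q.)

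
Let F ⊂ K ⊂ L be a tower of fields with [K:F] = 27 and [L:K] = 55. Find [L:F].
[L:F] = 1485

The tower law says that for any tower of field extensions F ⊂ K ⊂ L with finite degrees, [L:F] = [L:K] · [K:F]. Here this gives [L:F] = 55 · 27 = 1485.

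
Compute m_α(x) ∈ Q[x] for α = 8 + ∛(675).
m_α(x) = x^3 - 24x^2 + 192x - 1187

Set β = α - 8 = ∛(675), so β^3 = 675. Then (α - 8)^3 - 675 = 0, i.e. α is a root of g(x) = (x - 8)^3 - 675 = x^3 - 24x^2 + 192x - 1187. Since g(x) = h(x - 8) where h(x) = x^3 - 675, and h is irreducible over Q (because 675 is not a perfect cube, so h has no rational root, and a monic cubic with no rational root is irreducible), g is also irreducible (irreducibility is preserved under the substitution x → x - 8). Hence m_α(x) = x^3 - 24x^2 + 192x - 1187.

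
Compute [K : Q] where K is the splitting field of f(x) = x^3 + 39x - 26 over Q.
[K : Q] = 6

By the rational root test, any rational root of the monic integer polynomial f(x) = x^3 + 39x - 26 must be an integer dividing the constant term -26, i.e. one of ±{1, 2, 13, 26}. Evaluating: f(1) = 14, f(-1) = -66, f(2) = 60, f(-2) = -112, f(13) = 2678, f(-13) = -2730, f(26) = 18564, f(-26) = -18616; none is 0, so f has no rational root and is therefore irreducible over Q (a cubic with no linear factor over a field is irreducible). For an irreducible cubic, the Galois group is A_3 or S_3 according as the discriminant disc(f) = -4a^3 - 27b^2 = -4·(39)^3 - 27·(-26)^2 = -255528 is or is not a square in Q. Here disc(f) = -255528 is not a perfect square in Q, so the Galois group of f over Q is not contained in A_3 and must be all of S_3. The splitting field has degree |S_3| = 6 over Q, so [K : Q] = 6.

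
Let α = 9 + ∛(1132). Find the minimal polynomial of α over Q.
m_α(x) = x^3 - 27x^2 + 243x - 1861

Set β = α - 9 = ∛(1132), so β^3 = 1132. Then (α - 9)^3 - 1132 = 0, i.e. α is a root of g(x) = (x - 9)^3 - 1132 = x^3 - 27x^2 + 243x - 1861. Since g(x) = h(x - 9) where h(x) = x^3 - 1132, and h is irreducible over Q (because 1132 is not a perfect cube, so h has no rational root, and a monic cubic with no rational root is irreducible), g is also irreducible (irreducibility is preserved under the substitution x → x - 9). Hence m_α(x) = x^3 - 27x^2 + 243x - 1861.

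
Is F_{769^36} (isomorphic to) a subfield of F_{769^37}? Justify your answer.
No: F_{769^36} is not a subfield of F_{769^37}

F_{p^m} embeds in F_{p^n} iff m | n. Here 36 ∤ 37 (since 37 = 1·36 + 1 with remainder 1 ≠ 0), so F_{769^36} is not a subfield of F_{769^37}. Equivalently: if it were, the tower law would give 36 = [F_{769^36}:F_769] dividing [F_{769^37}:F_769] = 37, contradiction.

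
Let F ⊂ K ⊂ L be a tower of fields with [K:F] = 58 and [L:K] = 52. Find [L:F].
[L:F] = 3016

The tower law says that for any tower of field extensions F ⊂ K ⊂ L with finite degrees, [L:F] = [L:K] · [K:F]. Here this gives [L:F] = 52 · 58 = 3016.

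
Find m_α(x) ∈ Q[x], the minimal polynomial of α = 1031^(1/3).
m_α(x) = x^3 - 1031

α satisfies α^3 = 1031, so x^3 - 1031 annihilates α. By the rational root test, a rational root p/q (in lowest terms) of x^3 - 1031 would satisfy p^3 = 1031 q^3, forcing q = 1 and p^3 = 1031; but 1031 is not a perfect cube, contradiction. A monic cubic over Q with no rational root is irreducible (any nontrivial factorization would include a linear factor). Hence x^3 - 1031 is the minimal polynomial of α, and in particular [Q(α):Q] = 3.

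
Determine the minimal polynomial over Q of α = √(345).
m_α(x) = x^2 - 345

α satisfies α^2 - 345 = 0, so x^2 - 345 annihilates α. Since d = 345 is squarefree and ≠ 1, it is not a perfect square in Q, so x^2 - 345 has no rational root and is therefore irreducible over Q (a degree-2 polynomial over a field is irreducible iff it has no root). Hence m_α(x) = x^2 - 345.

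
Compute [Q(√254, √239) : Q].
[Q(√254, √239) : Q] = 4

[Q(√254):Q] = 2 (min poly x^2 - 254, irreducible since 254 is squarefree > 1). For the top step, suppose √239 ∈ Q(√254), say √239 = c + d√254 with c, d ∈ Q. Squaring: 239 = c^2 + 254d^2 + 2cd√254. Since √254 ∉ Q this forces 2cd = 0. If d = 0 then √239 = c ∈ Q, contradicting 239 squarefree > 1. If c = 0 then 239 = 254d^2, so 254·239 = (254d)^2 is a perfect square in Q — but 254·239 = 60706 is not a perfect square (since 254 and 239 are distinct squarefree integers). Contradiction. Hence √239 ∉ Q(√254), so x^2 - 239 stays irreducible over Q(√254) and [Q(√254, √239) : Q(√254)] = 2. By the tower law, [Q(√254, √239) : Q] = 2 · 2 = 4.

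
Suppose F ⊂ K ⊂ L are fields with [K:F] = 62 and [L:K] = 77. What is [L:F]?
[L:F] = 4774

The tower law says that for any tower of field extensions F ⊂ K ⊂ L with finite degrees, [L:F] = [L:K] · [K:F]. Here this gives [L:F] = 77 · 62 = 4774.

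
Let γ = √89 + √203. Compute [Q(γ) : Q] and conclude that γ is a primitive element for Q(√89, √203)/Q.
[Q(γ) : Q] = 4 (equivalently, Q(γ) = Q(√89, √203))

Obviously Q(γ) ⊆ Q(√89, √203), and [Q(√89, √203):Q] = 4 (since 89, 203 are distinct squarefree integers > 1 with 18067 not a perfect square). To show equality we compute the minimal polynomial of γ. From γ = √89 + √203: γ^2 = 89 + 2√(18067) + 203 = 292 + 2√(18067), so γ^2 - 292 = 2√(18067); squaring, (γ^2 - 292)^2 = 4·18067, i.e. γ^4 - 584γ^2 + 85264 - 72268 = 0, i.e. γ^4 - 584γ^2 + 12996 = 0. So γ is a root of x^4 - 584x^2 + 12996. This polynomial is irreducible over Q: it has no rational root (each ±√89 ± √203 is irrational), and any factorization into two quadratics over Q would force √(18067) ∈ Q (pairing opposite roots) or √89, √203 ∈ Q (other pairings), all impossible. Hence [Q(γ):Q] = 4 = [Q(√89, √203):Q], so Q(γ) = Q(√89, √203).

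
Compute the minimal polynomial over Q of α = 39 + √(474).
m_α(x) = x^2 - 78x + 1047

From α - 39 = √(474), squaring gives (α - 39)^2 = 474, i.e. α^2 - 78α + 1521 = 474, so α^2 - 78α + 1047 = 0. The discriminant of x^2 - 78x + 1047 is (-78)^2 - 4·(1047) = 6084 - 4188 = 1896, and 4·(474) is not a perfect square in Q since 474 is squarefree and ≠ 1. Hence x^2 - 78x + 1047 is irreducible over Q and is the minimal polynomial of α.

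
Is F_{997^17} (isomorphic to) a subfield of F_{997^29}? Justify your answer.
No: F_{997^17} is not a subfield of F_{997^29}

F_{p^m} embeds in F_{p^n} iff m | n. Here 17 ∤ 29 (since 29 = 1·17 + 12 with remainder 12 ≠ 0), so F_{997^17} is not a subfield of F_{997^29}. Equivalently: if it were, the tower law would give 17 = [F_{997^17}:F_997] dividing [F_{997^29}:F_997] = 29, contradiction.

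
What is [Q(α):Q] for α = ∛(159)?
[Q(α):Q] = 3

The minimal polynomial of α is x^3 - 159, irreducible over Q since 159 is not a perfect cube (so x^3 - 159 has no rational root). Hence [Q(α):Q] = deg(m_α) = 3.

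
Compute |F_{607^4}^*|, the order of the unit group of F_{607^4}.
|F_{607^4}^*| = 135754665600

F_{607^4} has 607^4 = 135754665601 elements; its multiplicative group consists of all nonzero elements, so |F_{607^4}^*| = 135754665601 - 1 = 135754665600. (It is cyclic since any finite subgroup of the multiplicative group of a field is cyclic.)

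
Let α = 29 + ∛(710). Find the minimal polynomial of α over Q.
m_α(x) = x^3 - 87x^2 + 2523x - 25099

Set β = α - 29 = ∛(710), so β^3 = 710. Then (α - 29)^3 - 710 = 0, i.e. α is a root of g(x) = (x - 29)^3 - 710 = x^3 - 87x^2 + 2523x - 25099. Since g(x) = h(x - 29) where h(x) = x^3 - 710, and h is irreducible over Q (because 710 is not a perfect cube, so h has no rational root, and a monic cubic with no rational root is irreducible), g is also irreducible (irreducibility is preserved under the substitution x → x - 29). Hence m_α(x) = x^3 - 87x^2 + 2523x - 25099.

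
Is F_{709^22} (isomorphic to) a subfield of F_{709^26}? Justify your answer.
No: F_{709^22} is not a subfield of F_{709^26}

F_{p^m} embeds in F_{p^n} iff m | n. Here 22 ∤ 26 (since 26 = 1·22 + 4 with remainder 4 ≠ 0), so F_{709^22} is not a subfield of F_{709^26}. Equivalently: if it were, the tower law would give 22 = [F_{709^22}:F_709] dividing [F_{709^26}:F_709] = 26, contradiction.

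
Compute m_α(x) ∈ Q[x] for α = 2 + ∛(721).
m_α(x) = x^3 - 6x^2 + 12x - 729

Set β = α - 2 = ∛(721), so β^3 = 721. Then (α - 2)^3 - 721 = 0, i.e. α is a root of g(x) = (x - 2)^3 - 721 = x^3 - 6x^2 + 12x - 729. Since g(x) = h(x - 2) where h(x) = x^3 - 721, and h is irreducible over Q (because 721 is not a perfect cube, so h has no rational root, and a monic cubic with no rational root is irreducible), g is also irreducible (irreducibility is preserved under the substitution x → x - 2). Hence m_α(x) = x^3 - 6x^2 + 12x - 729.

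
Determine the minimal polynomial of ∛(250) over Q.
m_α(x) = x^3 - 250

α satisfies α^3 = 250, so x^3 - 250 annihilates α. By the rational root test, a rational root p/q (in lowest terms) of x^3 - 250 would satisfy p^3 = 250 q^3, forcing q = 1 and p^3 = 250; but 250 is not a perfect cube, contradiction. A monic cubic over Q with no rational root is irreducible (any nontrivial factorization would include a linear factor). Hence x^3 - 250 is the minimal polynomial of α, and in particular [Q(α):Q] = 3.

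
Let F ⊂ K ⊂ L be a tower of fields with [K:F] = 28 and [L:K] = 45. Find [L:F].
[L:F] = 1260

The tower law says that for any tower of field extensions F ⊂ K ⊂ L with finite degrees, [L:F] = [L:K] · [K:F]. Here this gives [L:F] = 45 · 28 = 1260.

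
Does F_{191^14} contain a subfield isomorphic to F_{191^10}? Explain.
No: F_{191^10} is not a subfield of F_{191^14}

F_{p^m} embeds in F_{p^n} iff m | n. Here 10 ∤ 14 (since 14 = 1·10 + 4 with remainder 4 ≠ 0), so F_{191^10} is not a subfield of F_{191^14}. Equivalently: if it were, the tower law would give 10 = [F_{191^10}:F_191] dividing [F_{191^14}:F_191] = 14, contradiction.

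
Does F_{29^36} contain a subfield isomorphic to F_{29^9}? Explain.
Yes: F_{29^9} is a subfield of F_{29^36}

F_{p^m} embeds in F_{p^n} iff m | n (since F_{p^n} is the splitting field of x^(p^n) - x, and F_{p^m} ⊂ F_{p^n} forces p^n to be a power of p^m, i.e. m | n; conversely if m | n then every root of x^(p^m) - x is a root of x^(p^n) - x). Here 9 | 36 (since 36 = 4·9), so F_{29^9} is a subfield of F_{29^36}, and [F_{29^36} : F_{29^9}] = 36/9 = 4.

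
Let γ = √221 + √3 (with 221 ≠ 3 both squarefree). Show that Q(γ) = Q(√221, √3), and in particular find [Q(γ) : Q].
[Q(γ) : Q] = 4 (equivalently, Q(γ) = Q(√221, √3))

Obviously Q(γ) ⊆ Q(√221, √3), and [Q(√221, √3):Q] = 4 (since 221, 3 are distinct squarefree integers > 1 with 663 not a perfect square). To show equality we compute the minimal polynomial of γ. From γ = √221 + √3: γ^2 = 221 + 2√(663) + 3 = 224 + 2√(663), so γ^2 - 224 = 2√(663); squaring, (γ^2 - 224)^2 = 4·663, i.e. γ^4 - 448γ^2 + 50176 - 2652 = 0, i.e. γ^4 - 448γ^2 + 47524 = 0. So γ is a root of x^4 - 448x^2 + 47524. This polynomial is irreducible over Q: it has no rational root (each ±√221 ± √3 is irrational), and any factorization into two quadratics over Q would force √(663) ∈ Q (pairing opposite roots) or √221, √3 ∈ Q (other pairings), all impossible. Hence [Q(γ):Q] = 4 = [Q(√221, √3):Q], so Q(γ) = Q(√221, √3).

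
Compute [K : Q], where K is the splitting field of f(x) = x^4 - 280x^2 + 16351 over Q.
[K : Q] = 4

Solving the quadratic in x^2: x^2 = (280 ± √(280^2 - 4·16351))/2 = (280 ± √12996)/2 = (280 ± 114)/2, giving x^2 = 83 or x^2 = 197. So f(x) = (x^2 - 83)(x^2 - 197) and the roots of f are ±√83, ±√197. Hence the splitting field is K = Q(√83, √197). Since 83 and 197 are distinct squarefree integers > 1, their product 16351 is not a perfect square, so √197 ∉ Q(√83). By the tower law [K:Q] = [Q(√83,√197):Q(√83)] · [Q(√83):Q] = 2 · 2 = 4.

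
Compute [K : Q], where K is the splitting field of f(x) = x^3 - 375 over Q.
[K : Q] = 6

The roots of x^3 - 375 are ∛375, ω∛375, ω^2∛375 where ω = e^(2πi/3) is a primitive cube root of unity, so K = Q(∛375, ω). Now [Q(∛375):Q] = 3 (since 375 is not a perfect cube, x^3 - 375 is irreducible) and [Q(ω):Q] = 2. Both 2 and 3 divide [K:Q], and [K:Q] ≤ 3·2 = 6, so [K:Q] = 6. (Equivalently: Q(∛375) ⊂ R but ω ∉ R, so [K : Q(∛375)] = 2.)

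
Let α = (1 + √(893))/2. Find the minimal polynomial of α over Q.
m_α(x) = x^2 - x - 223

From 2α - 1 = √(893), squaring gives (2α - 1)^2 = 893, i.e. 4α^2 - 4α + 1 = 893, so α^2 - α + (1 - 893)/4 = 0. Since 893 ≡ 1 (mod 4), (1 - 893)/4 = -223 ∈ Z. The polynomial x^2 - x - 223 has discriminant 1 - 4·(-223) = 893, which is not a perfect square in Q (d = 893 is squarefree and ≠ 1), so x^2 - x - 223 is irreducible over Q. It is the minimal polynomial of α.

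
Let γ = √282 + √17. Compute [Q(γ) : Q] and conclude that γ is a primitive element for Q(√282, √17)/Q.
[Q(γ) : Q] = 4 (equivalently, Q(γ) = Q(√282, √17))

Obviously Q(γ) ⊆ Q(√282, √17), and [Q(√282, √17):Q] = 4 (since 282, 17 are distinct squarefree integers > 1 with 4794 not a perfect square). To show equality we compute the minimal polynomial of γ. From γ = √282 + √17: γ^2 = 282 + 2√(4794) + 17 = 299 + 2√(4794), so γ^2 - 299 = 2√(4794); squaring, (γ^2 - 299)^2 = 4·4794, i.e. γ^4 - 598γ^2 + 89401 - 19176 = 0, i.e. γ^4 - 598γ^2 + 70225 = 0. So γ is a root of x^4 - 598x^2 + 70225. This polynomial is irreducible over Q: it has no rational root (each ±√282 ± √17 is irrational), and any factorization into two quadratics over Q would force √(4794) ∈ Q (pairing opposite roots) or √282, √17 ∈ Q (other pairings), all impossible. Hence [Q(γ):Q] = 4 = [Q(√282, √17):Q], so Q(γ) = Q(√282, √17).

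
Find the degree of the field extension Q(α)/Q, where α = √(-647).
[Q(α):Q] = 2

[Q(α):Q] equals the degree of the minimal polynomial of α. Here α^2 = -647 and x^2 + 647 is irreducible (d = -647 is squarefree, ≠ 1, hence not a square), so deg(m_α) = 2. Thus [Q(α):Q] = 2.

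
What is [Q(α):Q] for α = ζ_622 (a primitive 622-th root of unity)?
[Q(α):Q] = 310

The minimal polynomial of ζ_622 over Q is the 622-th cyclotomic polynomial Φ_622(x), which is irreducible over Q and has degree φ(622) = 310. Hence [Q(α):Q] = φ(622) = 310.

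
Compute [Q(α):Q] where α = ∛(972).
[Q(α):Q] = 3

The minimal polynomial of α is x^3 - 972, irreducible over Q since 972 is not a perfect cube (so x^3 - 972 has no rational root). Hence [Q(α):Q] = deg(m_α) = 3.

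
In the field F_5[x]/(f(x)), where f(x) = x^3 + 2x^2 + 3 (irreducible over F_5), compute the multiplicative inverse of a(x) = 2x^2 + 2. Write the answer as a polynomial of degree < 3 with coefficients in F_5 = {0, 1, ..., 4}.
a(x)^(-1) ≡ x^2 + 3x + 1 (mod f(x))

Since f is irreducible over F_5, F_5[x]/(f) is a field and a(x) ≠ 0 has an inverse. Apply the extended Euclidean algorithm to f(x) and a(x) in F_5[x]: f(x) = (3x + 1)·a(x) + (4x + 1);  a(x) = (3x + 3)·(4x + 1) + (4). The last nonzero remainder is the constant 4 = gcd(f, a) in F_5. Back-substituting through the division chain expresses 4 = s(x)·a(x) + t(x)·f(x) with s(x) ≡ 4x^2 + 2x + 4 (mod f), so (4x^2 + 2x + 4)·a(x) ≡ 4 (mod f). Multiplying by 4^(-1) ≡ 4 in F_5 gives a(x)^(-1) ≡ 4·(4x^2 + 2x + 4) ≡ x^2 + 3x + 1 (mod f). Check: (2x^2 + 2)·(x^2 + 3x + 1) = 2x^4 + x^3 + 4x^2 + x + 2 ≡ 1 (mod x^3 + 2x^2 + 3).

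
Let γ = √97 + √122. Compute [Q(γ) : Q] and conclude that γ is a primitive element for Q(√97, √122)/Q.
[Q(γ) : Q] = 4 (equivalently, Q(γ) = Q(√97, √122))

Obviously Q(γ) ⊆ Q(√97, √122), and [Q(√97, √122):Q] = 4 (since 97, 122 are distinct squarefree integers > 1 with 11834 not a perfect square). To show equality we compute the minimal polynomial of γ. From γ = √97 + √122: γ^2 = 97 + 2√(11834) + 122 = 219 + 2√(11834), so γ^2 - 219 = 2√(11834); squaring, (γ^2 - 219)^2 = 4·11834, i.e. γ^4 - 438γ^2 + 47961 - 47336 = 0, i.e. γ^4 - 438γ^2 + 625 = 0. So γ is a root of x^4 - 438x^2 + 625. This polynomial is irreducible over Q: it has no rational root (each ±√97 ± √122 is irrational), and any factorization into two quadratics over Q would force √(11834) ∈ Q (pairing opposite roots) or √97, √122 ∈ Q (other pairings), all impossible. Hence [Q(γ):Q] = 4 = [Q(√97, √122):Q], so Q(γ) = Q(√97, √122).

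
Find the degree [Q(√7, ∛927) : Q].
[Q(√7, ∛927) : Q] = 6

Let L = Q(√7, ∛927). Since Q(√7) ⊂ L and [Q(√7):Q] = 2, the tower law gives 2 | [L:Q]. Likewise Q(∛927) ⊂ L with [Q(∛927):Q] = 3 (because 927 is not a perfect cube), so 3 | [L:Q]. As gcd(2,3) = 1, [L:Q] is divisible by 6. Conversely L is generated over Q by √7 and ∛927, so [L:Q] ≤ 2·3 = 6. Therefore [Q(√7, ∛927) : Q] = 6.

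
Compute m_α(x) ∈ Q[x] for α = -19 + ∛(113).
m_α(x) = x^3 + 57x^2 + 1083x + 6746

Set β = α + 19 = ∛(113), so β^3 = 113. Then (α + 19)^3 - 113 = 0, i.e. α is a root of g(x) = (x + 19)^3 - 113 = x^3 + 57x^2 + 1083x + 6746. Since g(x) = h(x + 19) where h(x) = x^3 - 113, and h is irreducible over Q (because 113 is not a perfect cube, so h has no rational root, and a monic cubic with no rational root is irreducible), g is also irreducible (irreducibility is preserved under the substitution x → x + 19). Hence m_α(x) = x^3 + 57x^2 + 1083x + 6746.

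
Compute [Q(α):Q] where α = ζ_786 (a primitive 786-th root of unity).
[Q(α):Q] = 260

The minimal polynomial of ζ_786 over Q is the 786-th cyclotomic polynomial Φ_786(x), which is irreducible over Q and has degree φ(786) = 260. Hence [Q(α):Q] = φ(786) = 260.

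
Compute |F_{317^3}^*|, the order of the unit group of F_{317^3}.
|F_{317^3}^*| = 31855012

F_{317^3} has 317^3 = 31855013 elements; its multiplicative group consists of all nonzero elements, so |F_{317^3}^*| = 31855013 - 1 = 31855012. (It is cyclic since any finite subgroup of the multiplicative group of a field is cyclic.)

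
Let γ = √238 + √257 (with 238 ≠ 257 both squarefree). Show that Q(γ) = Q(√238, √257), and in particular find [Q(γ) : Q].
[Q(γ) : Q] = 4 (equivalently, Q(γ) = Q(√238, √257))

Obviously Q(γ) ⊆ Q(√238, √257), and [Q(√238, √257):Q] = 4 (since 238, 257 are distinct squarefree integers > 1 with 61166 not a perfect square). To show equality we compute the minimal polynomial of γ. From γ = √238 + √257: γ^2 = 238 + 2√(61166) + 257 = 495 + 2√(61166), so γ^2 - 495 = 2√(61166); squaring, (γ^2 - 495)^2 = 4·61166, i.e. γ^4 - 990γ^2 + 245025 - 244664 = 0, i.e. γ^4 - 990γ^2 + 361 = 0. So γ is a root of x^4 - 990x^2 + 361. This polynomial is irreducible over Q: it has no rational root (each ±√238 ± √257 is irrational), and any factorization into two quadratics over Q would force √(61166) ∈ Q (pairing opposite roots) or √238, √257 ∈ Q (other pairings), all impossible. Hence [Q(γ):Q] = 4 = [Q(√238, √257):Q], so Q(γ) = Q(√238, √257).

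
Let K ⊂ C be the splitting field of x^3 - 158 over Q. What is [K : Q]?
[K : Q] = 6

The roots of x^3 - 158 are ∛158, ω∛158, ω^2∛158 where ω = e^(2πi/3) is a primitive cube root of unity, so K = Q(∛158, ω). Now [Q(∛158):Q] = 3 (since 158 is not a perfect cube, x^3 - 158 is irreducible) and [Q(ω):Q] = 2. Both 2 and 3 divide [K:Q], and [K:Q] ≤ 3·2 = 6, so [K:Q] = 6. (Equivalently: Q(∛158) ⊂ R but ω ∉ R, so [K : Q(∛158)] = 2.)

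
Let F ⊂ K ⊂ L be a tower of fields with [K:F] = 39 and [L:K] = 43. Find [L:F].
[L:F] = 1677

The tower law says that for any tower of field extensions F ⊂ K ⊂ L with finite degrees, [L:F] = [L:K] · [K:F]. Here this gives [L:F] = 43 · 39 = 1677.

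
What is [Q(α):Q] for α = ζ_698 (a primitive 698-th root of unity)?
[Q(α):Q] = 348

The minimal polynomial of ζ_698 over Q is the 698-th cyclotomic polynomial Φ_698(x), which is irreducible over Q and has degree φ(698) = 348. Hence [Q(α):Q] = φ(698) = 348.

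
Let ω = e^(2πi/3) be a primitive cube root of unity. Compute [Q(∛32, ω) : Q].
[Q(∛32, ω) : Q] = 6

[Q(∛32):Q] = 3 (min poly x^3 - 32, irreducible since 32 is not a perfect cube). [Q(ω):Q] = 2 (min poly x^2 + x + 1). Since Q(∛32) ⊂ R and ω ∉ R, we have ω ∉ Q(∛32), so x^2 + x + 1 remains irreducible over Q(∛32) and [Q(∛32, ω) : Q(∛32)] = 2. By the tower law, [Q(∛32, ω) : Q] = 3 · 2 = 6. (In fact Q(∛32, ω) is the splitting field of x^3 - 32 over Q.)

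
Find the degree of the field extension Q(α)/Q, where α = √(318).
[Q(α):Q] = 2

[Q(α):Q] equals the degree of the minimal polynomial of α. Here α^2 = 318 and x^2 - 318 is irreducible (d = 318 is squarefree, ≠ 1, hence not a square), so deg(m_α) = 2. Thus [Q(α):Q] = 2.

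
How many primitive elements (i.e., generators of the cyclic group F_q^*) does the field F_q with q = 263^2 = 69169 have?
There are φ(69168) = 20800 primitive elements

F_q^* is cyclic of order q - 1 = 69168. A cyclic group of order m has exactly φ(m) generators. Here m = 69168 = 2^4 · 3 · 11 · 131, so the number of primitive elements is φ(69168) = 20800.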